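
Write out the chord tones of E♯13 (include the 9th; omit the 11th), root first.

E♯13: dominant thirteenth on E#.
E# — root
G## — major 3rd
B# — perfect 5th
D# — minor 7th
F## — major 9th
C## — major 13th

E#  G##  B#  D#  F##  C##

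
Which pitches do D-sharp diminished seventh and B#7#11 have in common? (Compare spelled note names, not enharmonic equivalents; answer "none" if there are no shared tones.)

none

D-sharp diminished seventh = D#, F#, A, C.
B#7#11 = B#, D##, F##, A#, E##.
Shared: none.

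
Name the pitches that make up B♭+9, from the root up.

B♭+9 is a dominant ninth sharp five built on B♭.
B♭ — root
D — major 3rd
F♯ — augmented 5th
A♭ — minor 7th
C — major 9th

B♭ – D – F♯ – A♭ – C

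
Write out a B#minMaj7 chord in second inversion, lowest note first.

F𝄪 – A𝄪 – B♯ – D♯

B#minMaj7 = B♯–D♯–F𝄪–A𝄪; second inversion → fifth (F𝄪) lowest.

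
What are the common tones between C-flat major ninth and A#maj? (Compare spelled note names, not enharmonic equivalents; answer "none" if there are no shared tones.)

C-flat major ninth = Cb, Eb, Gb, Bb, Db.
A#maj = A#, C##, E#.
Shared: none.

none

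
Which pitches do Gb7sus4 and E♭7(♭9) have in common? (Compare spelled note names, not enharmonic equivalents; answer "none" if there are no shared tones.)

Db – Fb

Gb7sus4: Gb Cb Db Fb
E♭7(♭9): Eb G Bb Db Fb
Common to both → Db, Fb.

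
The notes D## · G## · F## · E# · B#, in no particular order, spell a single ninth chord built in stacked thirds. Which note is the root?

Stacking in thirds gives E# – G## – B# – D## – F##, so E# is the root — E# major ninth.

E#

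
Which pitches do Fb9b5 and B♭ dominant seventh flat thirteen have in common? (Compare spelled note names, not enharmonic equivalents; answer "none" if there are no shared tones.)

A♭ – G♭

Fb9b5: F♭ A♭ C𝄫 E𝄫 G♭
B♭ dominant seventh flat thirteen: B♭ D F A♭ G♭
Common to both → A♭, G♭.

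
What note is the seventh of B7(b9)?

A

Root of B7(b9) = B. The 7th is a minor 7th: B up a minor 7th → A.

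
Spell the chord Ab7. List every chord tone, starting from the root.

Ab C Eb Gb

Ab7 is a dominant seventh built on Ab.
root → Ab
3rd (major 3rd) → C
5th (perfect 5th) → Eb
7th (minor 7th) → Gb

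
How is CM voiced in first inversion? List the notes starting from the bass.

CM = C–E–G; first inversion → third (E) lowest.

E – G – C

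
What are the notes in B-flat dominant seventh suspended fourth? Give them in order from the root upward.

B-flat dominant seventh suspended fourth: dominant seventh suspended fourth on Bb.
root → Bb
4th (perfect 4th) → Eb
5th (perfect 5th) → F
7th (minor 7th) → Ab

Bb Eb F Ab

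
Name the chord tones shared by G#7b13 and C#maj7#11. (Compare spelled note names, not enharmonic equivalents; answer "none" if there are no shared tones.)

G#, B#

G#7b13 = G#, B#, D#, F#, E.
C#maj7#11 = C#, E#, G#, B#, F##.
Shared: G#, B#.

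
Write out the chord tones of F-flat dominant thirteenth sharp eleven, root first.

F-flat dominant thirteenth sharp eleven: dominant thirteenth sharp eleven on F-flat.
root → F-flat
3rd (major 3rd) → A-flat
5th (perfect 5th) → C-flat
7th (minor 7th) → E-double-flat
9th (major 9th) → G-flat
11th (augmented 11th) → B-flat
13th (major 13th) → D-flat

F-flat, A-flat, C-flat, E-double-flat, G-flat, B-flat, D-flat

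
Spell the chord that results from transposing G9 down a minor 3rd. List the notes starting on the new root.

G down a minor 3rd → E. New chord: E dominant ninth.
Root: E
Major 3rd (3rd): G#
Perfect 5th (5th): B
Minor 7th (7th): D
Major 9th (9th): F#

E  G#  B  D  F#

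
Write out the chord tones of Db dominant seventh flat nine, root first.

Db – F – Ab – Cb – Ebb

Root Db, quality dominant seventh flat nine:
- root: Db
- major 3rd: F
- perfect 5th: Ab
- minor 7th: Cb
- minor 9th: Ebb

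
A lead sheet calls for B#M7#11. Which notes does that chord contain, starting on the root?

Root B#, quality major seventh sharp eleven:
B# — root
D## — major 3rd
F## — perfect 5th
A## — major 7th
E## — augmented 11th

B# – D## – F## – A## – E##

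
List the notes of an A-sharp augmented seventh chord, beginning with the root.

A-sharp C-double-sharp E-double-sharp G-sharp

A-sharp augmented seventh is an augmented seventh built on A-sharp.
Root: A-sharp
Major 3rd (3rd): C-double-sharp
Augmented 5th (5th): E-double-sharp
Minor 7th (7th): G-sharp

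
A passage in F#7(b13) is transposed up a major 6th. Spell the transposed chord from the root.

D#, F##, A#, C#, B

A major 6th up from F# is D#, so the new chord is D# dominant seventh flat thirteen.
D# — root
F## — major 3rd
A# — perfect 5th
C# — minor 7th
B — minor 13th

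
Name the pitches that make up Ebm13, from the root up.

E♭, G♭, B♭, D♭, F, A♭, C

Root E♭, quality minor thirteenth:
Root: E♭
Minor 3rd (3rd): G♭
Perfect 5th (5th): B♭
Minor 7th (7th): D♭
Major 9th (9th): F
Perfect 11th (11th): A♭
Major 13th (13th): C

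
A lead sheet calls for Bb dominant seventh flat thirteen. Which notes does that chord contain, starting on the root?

Root B-flat, quality dominant seventh flat thirteen:
- root: B-flat
- major 3rd: D
- perfect 5th: F
- minor 7th: A-flat
- minor 13th: G-flat

B-flat  D  F  A-flat  G-flat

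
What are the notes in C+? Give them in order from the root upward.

Root C, quality augmented triad:
Root: C
Major 3rd (3rd): E
Augmented 5th (5th): G#

C – E – G#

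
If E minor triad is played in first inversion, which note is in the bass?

E minor triad = E–G–B. First inversion → third in the bass = G.

G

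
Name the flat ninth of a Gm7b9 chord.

Ab

Gm7b9 is built on G; its 9th is a minor 9th above the root.
A second above G uses the letter A, and the minor 9th above G is Ab.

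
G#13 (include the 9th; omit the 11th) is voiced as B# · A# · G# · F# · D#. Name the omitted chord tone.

The full G#13 chord is G#, B#, D#, F#, A#, E#.
Comparing with the voicing, the major 13th (13th) — E# — is absent.

E#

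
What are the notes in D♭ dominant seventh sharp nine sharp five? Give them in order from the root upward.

D♭ – F – A – C♭ – E

Root D♭, quality dominant seventh sharp nine sharp five:
Root: D♭
Major 3rd (3rd): F
Augmented 5th (5th): A
Minor 7th (7th): C♭
Augmented 9th (9th): E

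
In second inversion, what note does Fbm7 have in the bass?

Cb

Fbm7 = Fb–Abb–Cb–Ebb. Second inversion → fifth in the bass = Cb.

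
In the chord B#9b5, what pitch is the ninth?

B#9b5 is built on B#; its 9th is a major 9th above the root.
A second above B uses the letter C, and the major 9th above B# is C##.

C##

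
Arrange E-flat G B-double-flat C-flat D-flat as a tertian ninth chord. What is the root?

Arranged so that each adjacent pair is a third by letter name: C-flat – E-flat – G – B-double-flat – D-flat.
The bottom of that stack, C-flat, is the root (this is C-flat dominant ninth sharp five).

C-flat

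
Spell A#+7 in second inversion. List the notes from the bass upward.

A#+7 = A#–C##–E##–G#; second inversion → fifth (E##) lowest.

E## – G# – A# – C##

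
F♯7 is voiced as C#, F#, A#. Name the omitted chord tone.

F♯7 = F#, A#, C#, E. The voicing lacks the 7th (minor 7th), E.

E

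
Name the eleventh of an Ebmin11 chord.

Root of Ebmin11 = Eb. The 11th is a perfect 11th: Eb up a perfect 11th → Ab.

Ab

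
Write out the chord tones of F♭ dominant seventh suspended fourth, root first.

Fb – Bbb – Cb – Ebb

F♭ dominant seventh suspended fourth is a dominant seventh suspended fourth built on Fb.
- root: Fb
- perfect 4th: Bbb
- perfect 5th: Cb
- minor 7th: Ebb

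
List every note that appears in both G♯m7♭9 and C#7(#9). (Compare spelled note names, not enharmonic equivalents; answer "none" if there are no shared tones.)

G♯m7♭9 = G#, B, D#, F#, A.
C#7(#9) = C#, E#, G#, B, D##.
Shared: G#, B.

G# B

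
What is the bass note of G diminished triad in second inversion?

G diminished triad in root position is G–Bb–Db.
Second inversion places the fifth in the bass, which is Db.

Db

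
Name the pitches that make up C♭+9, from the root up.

Cb  Eb  G  Bbb  Db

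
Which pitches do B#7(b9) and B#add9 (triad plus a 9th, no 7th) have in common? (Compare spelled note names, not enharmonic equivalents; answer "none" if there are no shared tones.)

B#7(b9): B# D## F## A# C#
B#add9: B# D## F## C##
Common to both → B#, D##, F##.

B# D## F##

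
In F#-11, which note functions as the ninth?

Root of F#-11 = F#. The 9th is a major 9th: F# up a major 9th → G#.

G#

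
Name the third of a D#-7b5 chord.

F#

Root of D#-7b5 = D#. The 3rd is a minor 3rd: D# up a minor 3rd → F#.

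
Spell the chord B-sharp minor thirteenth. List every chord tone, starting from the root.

B-sharp  D-sharp  F-double-sharp  A-sharp  C-double-sharp  E-sharp  G-double-sharp

B-sharp minor thirteenth: minor thirteenth on B-sharp.
- root: B-sharp
- minor 3rd: D-sharp
- perfect 5th: F-double-sharp
- minor 7th: A-sharp
- major 9th: C-double-sharp
- perfect 11th: E-sharp
- major 13th: G-double-sharp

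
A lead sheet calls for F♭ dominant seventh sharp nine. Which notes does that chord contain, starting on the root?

F-flat, A-flat, C-flat, E-double-flat, G

F♭ dominant seventh sharp nine is a dominant seventh sharp nine built on F-flat.
Root: F-flat
Major 3rd (3rd): A-flat
Perfect 5th (5th): C-flat
Minor 7th (7th): E-double-flat
Augmented 9th (9th): G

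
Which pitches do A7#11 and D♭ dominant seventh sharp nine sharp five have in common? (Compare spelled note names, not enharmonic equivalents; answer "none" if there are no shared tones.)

A – E

A7#11: A C♯ E G D♯
D♭ dominant seventh sharp nine sharp five: D♭ F A C♭ E
Common to both → A, E.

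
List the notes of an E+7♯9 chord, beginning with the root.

E+7♯9: dominant seventh sharp nine sharp five on E.
root → E
3rd (major 3rd) → G#
5th (augmented 5th) → B#
7th (minor 7th) → D
9th (augmented 9th) → F##

E – G# – B# – D – F##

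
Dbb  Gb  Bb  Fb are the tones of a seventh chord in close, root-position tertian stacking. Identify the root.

Gb

Stacking in thirds gives Gb – Bb – Dbb – Fb, so Gb is the root — Gb dominant seventh flat five.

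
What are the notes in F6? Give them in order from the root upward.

Root F, quality major sixth:
F — root
A — major 3rd
C — perfect 5th
D — major 6th

F A C D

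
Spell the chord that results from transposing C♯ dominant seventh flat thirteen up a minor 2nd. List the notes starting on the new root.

Transposed root: C-sharp → D (minor 2nd up). So we spell D dominant seventh flat thirteen:
root → D
3rd (major 3rd) → F-sharp
5th (perfect 5th) → A
7th (minor 7th) → C
13th (minor 13th) → B-flat

D F-sharp A C B-flat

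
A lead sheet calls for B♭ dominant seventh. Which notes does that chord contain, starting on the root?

B-flat D F A-flat

B♭ dominant seventh is a dominant seventh built on B-flat.
B-flat — root
D — major 3rd
F — perfect 5th
A-flat — minor 7th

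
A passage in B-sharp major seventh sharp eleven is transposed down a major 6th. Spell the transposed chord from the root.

D♯ F𝄪 A♯ C𝄪 G𝄪

B♯ down a major 6th → D♯. New chord: D♯ major seventh sharp eleven.
Root: D♯
Major 3rd (3rd): F𝄪
Perfect 5th (5th): A♯
Major 7th (7th): C𝄪
Augmented 11th (11th): G𝄪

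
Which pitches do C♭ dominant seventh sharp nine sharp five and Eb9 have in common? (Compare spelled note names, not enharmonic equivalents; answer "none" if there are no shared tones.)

C♭ dominant seventh sharp nine sharp five = Cb, Eb, G, Bbb, D.
Eb9 = Eb, G, Bb, Db, F.
Shared: Eb, G.

Eb, G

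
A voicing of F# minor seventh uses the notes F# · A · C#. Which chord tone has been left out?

E

F# minor seventh = F#, A, C#, E. The voicing lacks the 7th (minor 7th), E.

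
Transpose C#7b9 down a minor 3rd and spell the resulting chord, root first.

Transposed root: C# → A# (minor 3rd down). So we spell A# dominant seventh flat nine:
A# — root
C## — major 3rd
E# — perfect 5th
G# — minor 7th
B — minor 9th

A# C## E# G# B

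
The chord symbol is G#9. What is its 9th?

A#

Root of G#9 = G#. The 9th is a major 9th: G# up a major 9th → A#.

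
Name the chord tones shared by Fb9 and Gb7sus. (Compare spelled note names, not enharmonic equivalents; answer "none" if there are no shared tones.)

Fb9 = Fb, Ab, Cb, Ebb, Gb.
Gb7sus = Gb, Cb, Db, Fb.
Shared: Fb, Cb, Gb.

Fb, Cb, Gb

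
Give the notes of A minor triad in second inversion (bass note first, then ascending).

E A C

A minor triad = A–C–E; second inversion → fifth (E) lowest.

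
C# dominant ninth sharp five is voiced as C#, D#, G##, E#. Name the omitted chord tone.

C# dominant ninth sharp five = C#, E#, G##, B, D#. The voicing lacks the 7th (minor 7th), B.

B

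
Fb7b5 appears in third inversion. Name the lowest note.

Ebb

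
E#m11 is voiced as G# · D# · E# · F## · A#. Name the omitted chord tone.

B#

E#m11 = E#, G#, B#, D#, F##, A#. The voicing lacks the 5th (perfect 5th), B#.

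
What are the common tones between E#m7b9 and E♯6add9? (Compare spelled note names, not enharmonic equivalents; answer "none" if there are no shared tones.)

E#m7b9 = E#, G#, B#, D#, F#.
E♯6add9 = E#, G##, B#, C##, F##.
Shared: E#, B#.

E#  B#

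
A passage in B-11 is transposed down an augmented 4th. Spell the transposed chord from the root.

F, Ab, C, Eb, G, Bb

Transposed root: B → F (augmented 4th down). So we spell F minor eleventh:
- root: F
- minor 3rd: Ab
- perfect 5th: C
- minor 7th: Eb
- major 9th: G
- perfect 11th: Bb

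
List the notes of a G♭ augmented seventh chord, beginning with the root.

Gb  Bb  D  Fb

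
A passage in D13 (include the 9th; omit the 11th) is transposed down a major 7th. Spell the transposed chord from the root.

Transposed root: D → Eb (major 7th down). So we spell Eb dominant thirteenth:
root → Eb
3rd (major 3rd) → G
5th (perfect 5th) → Bb
7th (minor 7th) → Db
9th (major 9th) → F
13th (major 13th) → C

Eb  G  Bb  Db  F  C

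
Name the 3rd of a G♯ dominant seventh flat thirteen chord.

B#

G♯ dominant seventh flat thirteen is built on G#; its 3rd is a major 3rd above the root.
A third above G uses the letter B, and the major 3rd above G# is B#.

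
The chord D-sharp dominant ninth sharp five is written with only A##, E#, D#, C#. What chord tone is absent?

F##

D-sharp dominant ninth sharp five = D#, F##, A##, C#, E#. The voicing lacks the 3rd (major 3rd), F##.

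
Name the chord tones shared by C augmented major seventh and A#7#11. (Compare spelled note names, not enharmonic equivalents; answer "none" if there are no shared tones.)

C augmented major seventh: C E G# B
A#7#11: A# C## E# G# D##
Common to both → G#.

G#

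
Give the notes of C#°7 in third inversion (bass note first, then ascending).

In root position, C#°7 is C#–E–G–Bb.
Third inversion puts the seventh (Bb) in the bass.

Bb – C# – E – G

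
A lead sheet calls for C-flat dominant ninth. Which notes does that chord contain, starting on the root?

Cb, Eb, Gb, Bbb, Db

C-flat dominant ninth: dominant ninth on Cb.
Cb — root
Eb — major 3rd
Gb — perfect 5th
Bbb — minor 7th
Db — major 9th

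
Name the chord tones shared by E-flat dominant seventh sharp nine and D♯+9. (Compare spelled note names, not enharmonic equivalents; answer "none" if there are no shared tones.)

none

E-flat dominant seventh sharp nine = Eb, G, Bb, Db, F#.
D♯+9 = D#, F##, A##, C#, E#.
Shared: none.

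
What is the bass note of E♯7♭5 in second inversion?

E♯7♭5 in root position is E#–G##–B–D#.
Second inversion places the fifth in the bass, which is B.

B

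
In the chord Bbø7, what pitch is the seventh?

A♭

Bbø7 is built on B♭; its 7th is a minor 7th above the root.
A seventh above B uses the letter A, and the minor 7th above B♭ is A♭.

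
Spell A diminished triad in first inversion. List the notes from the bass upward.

In root position, A diminished triad is A–C–E-flat.
First inversion puts the third (C) in the bass.

C, E-flat, A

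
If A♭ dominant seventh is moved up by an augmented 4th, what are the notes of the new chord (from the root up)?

D – F-sharp – A – C

A-flat up an augmented 4th → D. New chord: D dominant seventh.
D — root
F-sharp — major 3rd
A — perfect 5th
C — minor 7th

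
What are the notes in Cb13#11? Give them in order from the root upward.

Cb Eb Gb Bbb Db F Ab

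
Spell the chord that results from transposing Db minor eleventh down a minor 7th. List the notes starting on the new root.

Transposed root: D-flat → E-flat (minor 7th down). So we spell E-flat minor eleventh:
- root: E-flat
- minor 3rd: G-flat
- perfect 5th: B-flat
- minor 7th: D-flat
- major 9th: F
- perfect 11th: A-flat

E-flat G-flat B-flat D-flat F A-flat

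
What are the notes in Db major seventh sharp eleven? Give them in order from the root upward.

Root D-flat, quality major seventh sharp eleven:
root → D-flat
3rd (major 3rd) → F
5th (perfect 5th) → A-flat
7th (major 7th) → C
11th (augmented 11th) → G

D-flat F A-flat C G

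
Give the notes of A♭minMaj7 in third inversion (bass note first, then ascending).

G Ab Cb Eb

In root position, A♭minMaj7 is Ab–Cb–Eb–G.
Third inversion puts the seventh (G) in the bass.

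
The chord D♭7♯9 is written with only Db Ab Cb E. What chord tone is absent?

D♭7♯9 = Db, F, Ab, Cb, E. The voicing lacks the 3rd (major 3rd), F.

F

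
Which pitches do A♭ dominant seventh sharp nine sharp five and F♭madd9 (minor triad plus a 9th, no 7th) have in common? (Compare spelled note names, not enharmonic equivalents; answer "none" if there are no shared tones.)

A♭ dominant seventh sharp nine sharp five: A♭ C E G♭ B
F♭madd9: F♭ A𝄫 C♭ G♭
Common to both → G♭.

G♭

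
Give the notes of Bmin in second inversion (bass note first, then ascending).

Bmin = B–D–F#; second inversion → fifth (F#) lowest.

F#, B, D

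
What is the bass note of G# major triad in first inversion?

G# major triad = G♯–B♯–D♯. First inversion → third in the bass = B♯.

B♯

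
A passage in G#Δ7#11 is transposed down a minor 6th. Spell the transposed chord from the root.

B#  D##  F##  A##  E##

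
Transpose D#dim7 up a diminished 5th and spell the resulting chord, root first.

A – C – Eb – Gb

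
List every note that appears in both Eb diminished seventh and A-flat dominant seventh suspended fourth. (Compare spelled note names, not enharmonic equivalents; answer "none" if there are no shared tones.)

E-flat, G-flat

Eb diminished seventh: E-flat G-flat B-double-flat D-double-flat
A-flat dominant seventh suspended fourth: A-flat D-flat E-flat G-flat
Common to both → E-flat, G-flat.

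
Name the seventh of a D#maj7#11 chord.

Root of D#maj7#11 = D#. The 7th is a major 7th: D# up a major 7th → C##.

C##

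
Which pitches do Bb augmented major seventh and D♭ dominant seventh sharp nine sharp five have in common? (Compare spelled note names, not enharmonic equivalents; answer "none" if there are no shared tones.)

Bb augmented major seventh = B-flat, D, F-sharp, A.
D♭ dominant seventh sharp nine sharp five = D-flat, F, A, C-flat, E.
Shared: A.

A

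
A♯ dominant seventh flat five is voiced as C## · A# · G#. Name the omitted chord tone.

E

The full A♯ dominant seventh flat five chord is A#, C##, E, G#.
Comparing with the voicing, the diminished 5th (5th) — E — is absent.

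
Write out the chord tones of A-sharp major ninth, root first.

A-sharp C-double-sharp E-sharp G-double-sharp B-sharp

Root A-sharp, quality major ninth:
root → A-sharp
3rd (major 3rd) → C-double-sharp
5th (perfect 5th) → E-sharp
7th (major 7th) → G-double-sharp
9th (major 9th) → B-sharp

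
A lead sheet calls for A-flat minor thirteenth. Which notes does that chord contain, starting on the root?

A♭  C♭  E♭  G♭  B♭  D♭  F

A-flat minor thirteenth: minor thirteenth on A♭.
root → A♭
3rd (minor 3rd) → C♭
5th (perfect 5th) → E♭
7th (minor 7th) → G♭
9th (major 9th) → B♭
11th (perfect 11th) → D♭
13th (major 13th) → F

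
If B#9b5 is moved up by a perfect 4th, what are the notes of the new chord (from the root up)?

E♯, G𝄪, B, D♯, F𝄪

B♯ up a perfect 4th → E♯. New chord: E♯ dominant ninth flat five.
Root: E♯
Major 3rd (3rd): G𝄪
Diminished 5th (5th): B
Minor 7th (7th): D♯
Major 9th (9th): F𝄪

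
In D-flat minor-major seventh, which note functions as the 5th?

D-flat minor-major seventh is built on Db; its 5th is a perfect 5th above the root.
A fifth above D uses the letter A, and the perfect 5th above Db is Ab.

Ab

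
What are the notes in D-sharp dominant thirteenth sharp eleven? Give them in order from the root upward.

D♯, F𝄪, A♯, C♯, E♯, G𝄪, B♯

Root D♯, quality dominant thirteenth sharp eleven:
- root: D♯
- major 3rd: F𝄪
- perfect 5th: A♯
- minor 7th: C♯
- major 9th: E♯
- augmented 11th: G𝄪
- major 13th: B♯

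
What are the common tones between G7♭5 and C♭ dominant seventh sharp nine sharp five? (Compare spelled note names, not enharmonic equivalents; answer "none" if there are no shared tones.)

G7♭5 = G, B, D♭, F.
C♭ dominant seventh sharp nine sharp five = C♭, E♭, G, B𝄫, D.
Shared: G.

G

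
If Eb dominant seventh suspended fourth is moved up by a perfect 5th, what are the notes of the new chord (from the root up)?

B-flat, E-flat, F, A-flat

Transposed root: E-flat → B-flat (perfect 5th up). So we spell B-flat dominant seventh suspended fourth:
Root: B-flat
Perfect 4th (4th): E-flat
Perfect 5th (5th): F
Minor 7th (7th): A-flat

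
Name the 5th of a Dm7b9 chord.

A

Dm7b9 is built on D; its 5th is a perfect 5th above the root.
A fifth above D uses the letter A, and the perfect 5th above D is A.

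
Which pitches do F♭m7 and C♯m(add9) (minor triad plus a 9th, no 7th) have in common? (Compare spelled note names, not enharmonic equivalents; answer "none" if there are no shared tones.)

F♭m7 = Fb, Abb, Cb, Ebb.
C♯m(add9) = C#, E, G#, D#.
Shared: none.

none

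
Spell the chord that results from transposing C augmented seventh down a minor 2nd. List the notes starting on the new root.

Transposed root: C → B (minor 2nd down). So we spell B augmented seventh:
B — root
D-sharp — major 3rd
F-double-sharp — augmented 5th
A — minor 7th

B  D-sharp  F-double-sharp  A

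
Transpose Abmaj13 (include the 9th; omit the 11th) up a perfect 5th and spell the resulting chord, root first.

A perfect 5th up from Ab is Eb, so the new chord is Eb major thirteenth.
Root: Eb
Major 3rd (3rd): G
Perfect 5th (5th): Bb
Major 7th (7th): D
Major 9th (9th): F
Major 13th (13th): C

Eb G Bb D F C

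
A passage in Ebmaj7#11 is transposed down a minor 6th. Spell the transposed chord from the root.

Transposed root: Eb → G (minor 6th down). So we spell G major seventh sharp eleven:
G — root
B — major 3rd
D — perfect 5th
F# — major 7th
C# — augmented 11th

G – B – D – F# – C#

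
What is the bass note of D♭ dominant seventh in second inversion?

A-flat

D♭ dominant seventh in root position is D-flat–F–A-flat–C-flat.
Second inversion places the fifth in the bass, which is A-flat.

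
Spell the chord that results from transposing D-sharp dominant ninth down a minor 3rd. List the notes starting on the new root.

B-sharp, D-double-sharp, F-double-sharp, A-sharp, C-double-sharp

A minor 3rd down from D-sharp is B-sharp, so the new chord is B-sharp dominant ninth.
B-sharp — root
D-double-sharp — major 3rd
F-double-sharp — perfect 5th
A-sharp — minor 7th
C-double-sharp — major 9th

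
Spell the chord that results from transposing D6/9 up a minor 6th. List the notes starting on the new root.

B♭  D  F  G  C

D up a minor 6th → B♭. New chord: B♭ six-nine.
root → B♭
3rd (major 3rd) → D
5th (perfect 5th) → F
6th (major 6th) → G
9th (major 9th) → C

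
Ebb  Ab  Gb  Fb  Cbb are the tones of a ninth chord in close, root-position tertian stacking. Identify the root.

Fb

Arranged so that each adjacent pair is a third by letter name: Fb – Ab – Cbb – Ebb – Gb.
The bottom of that stack, Fb, is the root (this is Fb dominant ninth flat five).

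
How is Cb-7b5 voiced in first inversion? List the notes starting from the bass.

Cb-7b5 = Cb–Ebb–Gbb–Bbb; first inversion → third (Ebb) lowest.

Ebb, Gbb, Bbb, Cb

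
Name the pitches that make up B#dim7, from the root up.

B# – D# – F# – A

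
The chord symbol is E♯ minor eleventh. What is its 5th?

Root of E♯ minor eleventh = E#. The 5th is a perfect 5th: E# up a perfect 5th → B#.

B#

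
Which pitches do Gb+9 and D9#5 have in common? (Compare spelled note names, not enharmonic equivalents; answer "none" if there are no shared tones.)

Gb+9 = Gb, Bb, D, Fb, Ab.
D9#5 = D, F#, A#, C, E.
Shared: D.

D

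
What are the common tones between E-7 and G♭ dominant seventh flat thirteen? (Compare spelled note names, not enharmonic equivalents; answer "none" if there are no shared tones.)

E-7 = E, G, B, D.
G♭ dominant seventh flat thirteen = Gb, Bb, Db, Fb, Ebb.
Shared: none.

none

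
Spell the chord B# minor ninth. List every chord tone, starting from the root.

B# minor ninth is a minor ninth built on B#.
Root: B#
Minor 3rd (3rd): D#
Perfect 5th (5th): F##
Minor 7th (7th): A#
Major 9th (9th): C##

B#, D#, F##, A#, C##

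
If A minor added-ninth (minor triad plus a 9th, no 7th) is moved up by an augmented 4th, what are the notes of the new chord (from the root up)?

D#, F#, A#, E#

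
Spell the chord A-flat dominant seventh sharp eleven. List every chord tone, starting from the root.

A-flat dominant seventh sharp eleven is a dominant seventh sharp eleven built on A♭.
A♭ — root
C — major 3rd
E♭ — perfect 5th
G♭ — minor 7th
D — augmented 11th

A♭ – C – E♭ – G♭ – D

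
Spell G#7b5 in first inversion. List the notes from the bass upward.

G#7b5 = G♯–B♯–D–F♯; first inversion → third (B♯) lowest.

B♯, D, F♯, G♯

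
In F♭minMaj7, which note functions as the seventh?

F♭minMaj7 is built on F♭; its 7th is a major 7th above the root.
A seventh above F uses the letter E, and the major 7th above F♭ is E♭.

E♭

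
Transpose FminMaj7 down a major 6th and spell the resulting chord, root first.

F down a major 6th → A♭. New chord: A♭ minor-major seventh.
A♭ — root
C♭ — minor 3rd
E♭ — perfect 5th
G — major 7th

A♭  C♭  E♭  G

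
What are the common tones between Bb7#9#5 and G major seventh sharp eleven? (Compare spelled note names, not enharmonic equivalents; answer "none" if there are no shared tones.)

Bb7#9#5 = Bb, D, F#, Ab, C#.
G major seventh sharp eleven = G, B, D, F#, C#.
Shared: D, F#, C#.

D, F#, C#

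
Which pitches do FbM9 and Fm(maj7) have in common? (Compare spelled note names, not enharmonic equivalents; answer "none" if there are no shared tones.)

FbM9 = Fb, Ab, Cb, Eb, Gb.
Fm(maj7) = F, Ab, C, E.
Shared: Ab.

Ab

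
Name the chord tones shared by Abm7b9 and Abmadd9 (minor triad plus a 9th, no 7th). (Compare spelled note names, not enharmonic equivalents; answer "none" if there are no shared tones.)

A♭, C♭, E♭

Abm7b9 = A♭, C♭, E♭, G♭, B𝄫.
Abmadd9 = A♭, C♭, E♭, B♭.
Shared: A♭, C♭, E♭.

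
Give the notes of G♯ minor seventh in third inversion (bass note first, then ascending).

In root position, G♯ minor seventh is G♯–B–D♯–F♯.
Third inversion puts the seventh (F♯) in the bass.

F♯, G♯, B, D♯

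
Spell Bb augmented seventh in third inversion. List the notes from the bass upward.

Ab – Bb – D – F#

Bb augmented seventh = Bb–D–F#–Ab; third inversion → seventh (Ab) lowest.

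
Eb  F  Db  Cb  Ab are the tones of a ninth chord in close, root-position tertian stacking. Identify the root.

Arranged so that each adjacent pair is a third by letter name: Db – F – Ab – Cb – Eb.
The bottom of that stack, Db, is the root (this is Db dominant ninth).

Db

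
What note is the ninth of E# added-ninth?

F##

E# added-ninth is built on E#; its 9th is a major 9th above the root.
A second above E uses the letter F, and the major 9th above E# is F##.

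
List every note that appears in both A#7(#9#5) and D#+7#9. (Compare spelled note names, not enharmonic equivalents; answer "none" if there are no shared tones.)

E##

A#7(#9#5): A# C## E## G# B##
D#+7#9: D# F## A## C# E##
Common to both → E##.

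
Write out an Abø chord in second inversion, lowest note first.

Ebb, Gb, Ab, Cb

Abø = Ab–Cb–Ebb–Gb; second inversion → fifth (Ebb) lowest.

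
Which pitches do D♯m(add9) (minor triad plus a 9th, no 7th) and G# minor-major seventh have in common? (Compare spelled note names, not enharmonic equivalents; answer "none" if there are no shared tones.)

D♯m(add9): D# F# A# E#
G# minor-major seventh: G# B D# F##
Common to both → D#.

D#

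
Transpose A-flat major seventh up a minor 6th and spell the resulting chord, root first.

F-flat  A-flat  C-flat  E-flat

Transposed root: A-flat → F-flat (minor 6th up). So we spell F-flat major seventh:
F-flat — root
A-flat — major 3rd
C-flat — perfect 5th
E-flat — major 7th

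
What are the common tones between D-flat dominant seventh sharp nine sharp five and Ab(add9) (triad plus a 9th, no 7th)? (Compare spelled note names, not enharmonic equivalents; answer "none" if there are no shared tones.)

none

D-flat dominant seventh sharp nine sharp five: D♭ F A C♭ E
Ab(add9): A♭ C E♭ B♭
Common to both → none.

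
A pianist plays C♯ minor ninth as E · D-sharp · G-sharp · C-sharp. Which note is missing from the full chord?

B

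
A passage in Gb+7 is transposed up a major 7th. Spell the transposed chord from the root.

Transposed root: Gb → F (major 7th up). So we spell F augmented seventh:
- root: F
- major 3rd: A
- augmented 5th: C#
- minor 7th: Eb

F A C# Eb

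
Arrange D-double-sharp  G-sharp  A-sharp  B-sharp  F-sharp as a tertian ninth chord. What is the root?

G-sharp

Stacking in thirds gives G-sharp – B-sharp – D-double-sharp – F-sharp – A-sharp, so G-sharp is the root — G-sharp dominant ninth sharp five.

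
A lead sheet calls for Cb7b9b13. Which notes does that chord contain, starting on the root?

Root Cb, quality dominant seventh flat nine flat thirteen:
Root: Cb
Major 3rd (3rd): Eb
Perfect 5th (5th): Gb
Minor 7th (7th): Bbb
Minor 9th (9th): Dbb
Minor 13th (13th): Abb

Cb  Eb  Gb  Bbb  Dbb  Abb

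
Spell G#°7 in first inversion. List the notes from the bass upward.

B, D, F, G#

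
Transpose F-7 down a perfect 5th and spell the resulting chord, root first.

A perfect 5th down from F is Bb, so the new chord is Bb minor seventh.
root → Bb
3rd (minor 3rd) → Db
5th (perfect 5th) → F
7th (minor 7th) → Ab

Bb – Db – F – Ab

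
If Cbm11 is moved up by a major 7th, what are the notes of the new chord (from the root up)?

Cb up a major 7th → Bb. New chord: Bb minor eleventh.
Root: Bb
Minor 3rd (3rd): Db
Perfect 5th (5th): F
Minor 7th (7th): Ab
Major 9th (9th): C
Perfect 11th (11th): Eb

Bb, Db, F, Ab, C, Eb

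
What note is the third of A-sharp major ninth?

C-double-sharp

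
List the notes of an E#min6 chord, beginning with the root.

E#, G#, B#, C##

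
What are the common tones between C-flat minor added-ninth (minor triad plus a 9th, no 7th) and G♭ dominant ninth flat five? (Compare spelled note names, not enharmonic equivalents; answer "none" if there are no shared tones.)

G-flat

C-flat minor added-ninth = C-flat, E-double-flat, G-flat, D-flat.
G♭ dominant ninth flat five = G-flat, B-flat, D-double-flat, F-flat, A-flat.
Shared: G-flat.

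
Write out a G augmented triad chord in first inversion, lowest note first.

B, D♯, G

In root position, G augmented triad is G–B–D♯.
First inversion puts the third (B) in the bass.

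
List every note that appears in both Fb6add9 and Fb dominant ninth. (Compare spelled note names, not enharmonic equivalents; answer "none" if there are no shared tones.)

Fb Ab Cb Gb

Fb6add9: Fb Ab Cb Db Gb
Fb dominant ninth: Fb Ab Cb Ebb Gb
Common to both → Fb, Ab, Cb, Gb.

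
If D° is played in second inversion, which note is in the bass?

Ab

D° = D–F–Ab. Second inversion → fifth in the bass = Ab.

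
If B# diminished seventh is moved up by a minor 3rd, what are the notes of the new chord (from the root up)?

D#  F#  A  C

B# up a minor 3rd → D#. New chord: D# diminished seventh.
- root: D#
- minor 3rd: F#
- diminished 5th: A
- diminished 7th: C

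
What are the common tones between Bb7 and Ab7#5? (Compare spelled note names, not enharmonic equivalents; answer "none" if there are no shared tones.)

Ab

Bb7 = Bb, D, F, Ab.
Ab7#5 = Ab, C, E, Gb.
Shared: Ab.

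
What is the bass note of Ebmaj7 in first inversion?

G

Ebmaj7 in root position is Eb–G–Bb–D.
First inversion places the third in the bass, which is G.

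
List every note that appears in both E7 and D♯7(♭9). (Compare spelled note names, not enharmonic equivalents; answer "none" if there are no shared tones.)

E7: E G# B D
D♯7(♭9): D# F## A# C# E
Common to both → E.

E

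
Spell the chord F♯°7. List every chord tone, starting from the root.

F#, A, C, Eb

F♯°7 is a diminished seventh built on F#.
F# — root
A — minor 3rd
C — diminished 5th
Eb — diminished 7th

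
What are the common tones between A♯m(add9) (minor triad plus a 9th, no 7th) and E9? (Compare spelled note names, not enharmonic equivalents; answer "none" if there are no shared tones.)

none

A♯m(add9): A# C# E# B#
E9: E G# B D F#
Common to both → none.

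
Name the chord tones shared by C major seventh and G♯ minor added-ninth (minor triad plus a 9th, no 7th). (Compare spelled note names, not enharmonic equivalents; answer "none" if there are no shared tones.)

B

C major seventh = C, E, G, B.
G♯ minor added-ninth = G-sharp, B, D-sharp, A-sharp.
Shared: B.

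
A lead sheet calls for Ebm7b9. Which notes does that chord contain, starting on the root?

Ebm7b9 is a minor seventh flat nine built on Eb.
root → Eb
3rd (minor 3rd) → Gb
5th (perfect 5th) → Bb
7th (minor 7th) → Db
9th (minor 9th) → Fb

Eb  Gb  Bb  Db  Fb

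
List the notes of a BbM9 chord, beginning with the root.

B♭, D, F, A, C

BbM9 is a major ninth built on B♭.
root → B♭
3rd (major 3rd) → D
5th (perfect 5th) → F
7th (major 7th) → A
9th (major 9th) → C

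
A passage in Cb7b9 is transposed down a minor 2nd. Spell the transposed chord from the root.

Bb, D, F, Ab, Cb

A minor 2nd down from Cb is Bb, so the new chord is Bb dominant seventh flat nine.
Bb — root
D — major 3rd
F — perfect 5th
Ab — minor 7th
Cb — minor 9th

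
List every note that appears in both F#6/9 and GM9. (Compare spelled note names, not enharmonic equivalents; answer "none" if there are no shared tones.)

F#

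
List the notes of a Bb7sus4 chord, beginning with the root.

Bb7sus4 is a dominant seventh suspended fourth built on Bb.
- root: Bb
- perfect 4th: Eb
- perfect 5th: F
- minor 7th: Ab

Bb, Eb, F, Ab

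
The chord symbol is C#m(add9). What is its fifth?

G#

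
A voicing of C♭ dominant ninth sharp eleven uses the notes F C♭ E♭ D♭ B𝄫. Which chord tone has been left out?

The full C♭ dominant ninth sharp eleven chord is C♭, E♭, G♭, B𝄫, D♭, F.
Comparing with the voicing, the perfect 5th (5th) — G♭ — is absent.

G♭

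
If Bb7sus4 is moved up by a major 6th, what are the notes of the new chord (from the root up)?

B♭ up a major 6th → G. New chord: G dominant seventh suspended fourth.
root → G
4th (perfect 4th) → C
5th (perfect 5th) → D
7th (minor 7th) → F

G, C, D, F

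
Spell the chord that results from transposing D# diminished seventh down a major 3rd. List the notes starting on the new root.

B  D  F  A♭

A major 3rd down from D♯ is B, so the new chord is B diminished seventh.
root → B
3rd (minor 3rd) → D
5th (diminished 5th) → F
7th (diminished 7th) → A♭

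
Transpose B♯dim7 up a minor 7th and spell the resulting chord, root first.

A#, C#, E, G

B# up a minor 7th → A#. New chord: A# diminished seventh.
- root: A#
- minor 3rd: C#
- diminished 5th: E
- diminished 7th: G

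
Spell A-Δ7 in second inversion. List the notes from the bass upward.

In root position, A-Δ7 is A–C–E–G#.
Second inversion puts the fifth (E) in the bass.

E G# A C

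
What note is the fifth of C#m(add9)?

G♯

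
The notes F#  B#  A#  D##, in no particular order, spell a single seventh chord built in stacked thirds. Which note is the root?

B#

Stacking in thirds gives B# – D## – F# – A#, so B# is the root — B# dominant seventh flat five.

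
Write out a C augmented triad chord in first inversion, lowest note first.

E – G-sharp – C

C augmented triad = C–E–G-sharp; first inversion → third (E) lowest.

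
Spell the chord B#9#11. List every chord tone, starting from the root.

B# D## F## A# C## E##

B#9#11: dominant ninth sharp eleven on B#.
- root: B#
- major 3rd: D##
- perfect 5th: F##
- minor 7th: A#
- major 9th: C##
- augmented 11th: E##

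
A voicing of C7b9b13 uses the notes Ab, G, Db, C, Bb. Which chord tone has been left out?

The full C7b9b13 chord is C, E, G, Bb, Db, Ab.
Comparing with the voicing, the major 3rd (3rd) — E — is absent.

E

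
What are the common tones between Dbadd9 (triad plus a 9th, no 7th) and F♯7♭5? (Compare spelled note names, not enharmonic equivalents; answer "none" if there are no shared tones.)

none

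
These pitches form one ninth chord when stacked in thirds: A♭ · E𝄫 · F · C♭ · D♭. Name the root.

D♭

Arranged so that each adjacent pair is a third by letter name: D♭ – F – A♭ – C♭ – E𝄫.
The bottom of that stack, D♭, is the root (this is D♭ dominant seventh flat nine).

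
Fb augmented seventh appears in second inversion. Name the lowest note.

C

Fb augmented seventh in root position is F-flat–A-flat–C–E-double-flat.
Second inversion places the fifth in the bass, which is C.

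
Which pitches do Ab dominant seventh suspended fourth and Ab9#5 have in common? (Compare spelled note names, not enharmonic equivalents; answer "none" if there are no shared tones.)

A♭, G♭

Ab dominant seventh suspended fourth = A♭, D♭, E♭, G♭.
Ab9#5 = A♭, C, E, G♭, B♭.
Shared: A♭, G♭.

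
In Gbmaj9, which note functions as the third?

Gbmaj9 is built on Gb; its 3rd is a major 3rd above the root.
A third above G uses the letter B, and the major 3rd above Gb is Bb.

Bb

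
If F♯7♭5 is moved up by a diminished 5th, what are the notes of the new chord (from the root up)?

C E Gb Bb

Transposed root: F# → C (diminished 5th up). So we spell C dominant seventh flat five:
- root: C
- major 3rd: E
- diminished 5th: Gb
- minor 7th: Bb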